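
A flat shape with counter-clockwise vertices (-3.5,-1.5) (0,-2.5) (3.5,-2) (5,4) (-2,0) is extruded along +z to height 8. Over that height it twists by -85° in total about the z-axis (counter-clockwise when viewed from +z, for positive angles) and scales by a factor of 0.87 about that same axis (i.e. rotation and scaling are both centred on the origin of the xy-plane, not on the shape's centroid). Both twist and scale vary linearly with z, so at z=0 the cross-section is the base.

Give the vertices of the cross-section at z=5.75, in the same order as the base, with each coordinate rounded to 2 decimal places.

Cross-section at z=5.75: (-2.72,2.12) (-1.98,-1.10) (-0.05,-3.65) (5.37,-2.22) (-0.88,1.59)

t = z/height = 5.75/8 = 0.71875
s = 1 + (scale-1)·z/height = 1 + (0.87-1)·5.75/8 = 0.906563
θ = twist·z/height = -85°·5.75/8 = -61.0938° = -1.066287 rad
cos θ = 0.483378, sin θ = -0.875412 (intermediates below are computed at full precision and shown rounded to 5 d.p.)
v1: (-3.5,-1.5) → rotate → (-3.00494,2.33887) → ×s → (-2.72417,2.12034) → (-2.72,2.12)
v2: (0,-2.5) → rotate → (-2.18853,-1.20844) → ×s → (-1.98404,-1.09553) → (-1.98,-1.10)
v3: (3.5,-2) → rotate → (-0.05900,-4.03070) → ×s → (-0.05349,-3.65408) → (-0.05,-3.65)
v4: (5,4) → rotate → (5.91854,-2.44355) → ×s → (5.36552,-2.21523) → (5.37,-2.22)
v5: (-2,0) → rotate → (-0.96676,1.75082) → ×s → (-0.87642,1.58723) → (-0.88,1.59)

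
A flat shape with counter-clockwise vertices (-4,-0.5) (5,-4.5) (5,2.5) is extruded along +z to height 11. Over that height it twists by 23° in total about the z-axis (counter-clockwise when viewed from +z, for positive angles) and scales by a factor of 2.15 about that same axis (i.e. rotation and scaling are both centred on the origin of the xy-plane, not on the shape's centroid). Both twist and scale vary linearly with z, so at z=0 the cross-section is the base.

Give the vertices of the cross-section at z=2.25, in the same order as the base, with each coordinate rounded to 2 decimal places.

Cross-section at z=2.25: (-4.87,-1.02) (6.61,-5.03) (5.90,3.58)

t = z/height = 2.25/11 = 0.204545
s = 1 + (scale-1)·z/height = 1 + (2.15-1)·2.25/11 = 1.235227
θ = twist·z/height = 23°·2.25/11 = 4.7045° = 0.082110 rad
cos θ = 0.996631, sin θ = 0.082018 (intermediates below are computed at full precision and shown rounded to 5 d.p.)
v1: (-4,-0.5) → rotate → (-3.94551,-0.82639) → ×s → (-4.87361,-1.02077) → (-4.87,-1.02)
v2: (5,-4.5) → rotate → (5.35223,-4.07475) → ×s → (6.61122,-5.03324) → (6.61,-5.03)
v3: (5,2.5) → rotate → (4.77811,2.90167) → ×s → (5.90205,3.58422) → (5.90,3.58)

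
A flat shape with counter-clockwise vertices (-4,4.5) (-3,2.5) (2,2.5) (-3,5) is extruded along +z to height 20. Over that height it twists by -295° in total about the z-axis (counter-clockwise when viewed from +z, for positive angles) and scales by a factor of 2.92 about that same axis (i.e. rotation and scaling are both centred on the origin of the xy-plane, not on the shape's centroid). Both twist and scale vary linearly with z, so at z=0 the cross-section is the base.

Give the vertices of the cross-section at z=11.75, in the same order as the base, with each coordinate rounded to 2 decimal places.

Cross-section at z=11.75: (9.57,-8.52) (6.96,-4.54) (-3.61,-5.78) (7.58,-9.82)

t = z/height = 11.75/20 = 0.5875
s = 1 + (scale-1)·z/height = 1 + (2.92-1)·11.75/20 = 2.128000
θ = twist·z/height = -295°·11.75/20 = -173.3125° = -3.024874 rad
cos θ = -0.993196, sin θ = -0.116454 (intermediates below are computed at full precision and shown rounded to 5 d.p.)
v1: (-4,4.5) → rotate → (4.49683,-4.00357) → ×s → (9.56925,-8.51959) → (9.57,-8.52)
v2: (-3,2.5) → rotate → (3.27072,-2.13363) → ×s → (6.96010,-4.54036) → (6.96,-4.54)
v3: (2,2.5) → rotate → (-1.69526,-2.71590) → ×s → (-3.60751,-5.77943) → (-3.61,-5.78)
v4: (-3,5) → rotate → (3.56186,-4.61662) → ×s → (7.57963,-9.82416) → (7.58,-9.82)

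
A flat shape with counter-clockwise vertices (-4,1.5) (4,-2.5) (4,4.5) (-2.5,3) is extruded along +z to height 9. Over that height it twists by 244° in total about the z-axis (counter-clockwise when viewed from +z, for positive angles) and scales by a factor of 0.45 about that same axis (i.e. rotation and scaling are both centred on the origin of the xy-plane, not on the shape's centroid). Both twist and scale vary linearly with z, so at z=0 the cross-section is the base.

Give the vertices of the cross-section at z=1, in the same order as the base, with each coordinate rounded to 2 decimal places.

Cross-section at z=1: (-3.98,-0.46) (4.41,-0.38) (1.42,5.47) (-3.37,1.44)

t = z/height = 1/9 = 0.111111
s = 1 + (scale-1)·z/height = 1 + (0.45-1)·1/9 = 0.938889
θ = twist·z/height = 244°·1/9 = 27.1111° = 0.473178 rad
cos θ = 0.890124, sin θ = 0.455718 (intermediates below are computed at full precision and shown rounded to 5 d.p.)
v1: (-4,1.5) → rotate → (-4.24407,-0.48768) → ×s → (-3.98471,-0.45788) → (-3.98,-0.46)
v2: (4,-2.5) → rotate → (4.69979,-0.40244) → ×s → (4.41258,-0.37785) → (4.41,-0.38)
v3: (4,4.5) → rotate → (1.50977,5.82843) → ×s → (1.41751,5.47225) → (1.42,5.47)
v4: (-2.5,3) → rotate → (-3.59246,1.53108) → ×s → (-3.37292,1.43751) → (-3.37,1.44)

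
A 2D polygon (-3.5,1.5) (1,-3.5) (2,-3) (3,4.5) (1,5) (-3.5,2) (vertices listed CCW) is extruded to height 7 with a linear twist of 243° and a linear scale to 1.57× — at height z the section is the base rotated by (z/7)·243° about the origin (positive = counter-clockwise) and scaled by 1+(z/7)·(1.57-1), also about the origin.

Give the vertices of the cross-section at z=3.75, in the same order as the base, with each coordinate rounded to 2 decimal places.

Cross-section at z=3.75: (1.45,-4.75) (2.65,3.94) (1.31,4.52) (-7.01,-0.80) (-5.83,-3.21) (0.95,-5.18)

t = z/height = 3.75/7 = 0.535714
s = 1 + (scale-1)·z/height = 1 + (1.57-1)·3.75/7 = 1.305357
θ = twist·z/height = 243°·3.75/7 = 130.1786° = 2.272045 rad
cos θ = -0.645172, sin θ = 0.764037 (intermediates below are computed at full precision and shown rounded to 5 d.p.)
v1: (-3.5,1.5) → rotate → (1.11205,-3.64189) → ×s → (1.45162,-4.75397) → (1.45,-4.75)
v2: (1,-3.5) → rotate → (2.02896,3.02214) → ×s → (2.64852,3.94497) → (2.65,3.94)
v3: (2,-3) → rotate → (1.00177,3.46359) → ×s → (1.30767,4.52122) → (1.31,4.52)
v4: (3,4.5) → rotate → (-5.37368,-0.61116) → ×s → (-7.01458,-0.79778) → (-7.01,-0.80)
v5: (1,5) → rotate → (-4.46536,-2.46182) → ×s → (-5.82889,-3.21356) → (-5.83,-3.21)
v6: (-3.5,2) → rotate → (0.73003,-3.96447) → ×s → (0.95295,-5.17506) → (0.95,-5.18)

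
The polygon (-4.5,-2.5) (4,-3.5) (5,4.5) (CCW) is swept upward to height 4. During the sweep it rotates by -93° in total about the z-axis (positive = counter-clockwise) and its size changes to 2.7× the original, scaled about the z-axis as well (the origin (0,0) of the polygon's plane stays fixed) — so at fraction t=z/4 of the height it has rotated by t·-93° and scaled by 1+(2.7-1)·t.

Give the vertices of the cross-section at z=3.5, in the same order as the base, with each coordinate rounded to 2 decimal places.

t = z/height = 3.5/4 = 0.875
s = 1 + (scale-1)·z/height = 1 + (2.7-1)·3.5/4 = 2.487500
θ = twist·z/height = -93°·3.5/4 = -81.3750° = -1.420262 rad
cos θ = 0.149967, sin θ = -0.988691 (intermediates below are computed at full precision and shown rounded to 5 d.p.)
v1: (-4.5,-2.5) → rotate → (-3.14658,4.07419) → ×s → (-7.82711,10.13455) → (-7.83,10.13)
v2: (4,-3.5) → rotate → (-2.86055,-4.47965) → ×s → (-7.11562,-11.14312) → (-7.12,-11.14)
v3: (5,4.5) → rotate → (5.19894,-4.26860) → ×s → (12.93237,-10.61815) → (12.93,-10.62)

Cross-section at z=3.5: (-7.83,10.13) (-7.12,-11.14) (12.93,-10.62)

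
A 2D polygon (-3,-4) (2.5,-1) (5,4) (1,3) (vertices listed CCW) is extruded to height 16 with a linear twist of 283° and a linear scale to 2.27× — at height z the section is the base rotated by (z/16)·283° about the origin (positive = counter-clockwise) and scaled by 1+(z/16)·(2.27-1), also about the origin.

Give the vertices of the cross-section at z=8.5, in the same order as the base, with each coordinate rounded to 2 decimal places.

t = z/height = 8.5/16 = 0.53125
s = 1 + (scale-1)·z/height = 1 + (2.27-1)·8.5/16 = 1.674688
θ = twist·z/height = 283°·8.5/16 = 150.3438° = 2.623993 rad
cos θ = -0.869010, sin θ = 0.494795 (intermediates below are computed at full precision and shown rounded to 5 d.p.)
v1: (-3,-4) → rotate → (4.58621,1.99165) → ×s → (7.68047,3.33540) → (7.68,3.34)
v2: (2.5,-1) → rotate → (-1.67773,2.10600) → ×s → (-2.80967,3.52689) → (-2.81,3.53)
v3: (5,4) → rotate → (-6.32423,-1.00206) → ×s → (-10.59111,-1.67814) → (-10.59,-1.68)
v4: (1,3) → rotate → (-2.35340,-2.11223) → ×s → (-3.94120,-3.53733) → (-3.94,-3.54)

Cross-section at z=8.5: (7.68,3.34) (-2.81,3.53) (-10.59,-1.68) (-3.94,-3.54)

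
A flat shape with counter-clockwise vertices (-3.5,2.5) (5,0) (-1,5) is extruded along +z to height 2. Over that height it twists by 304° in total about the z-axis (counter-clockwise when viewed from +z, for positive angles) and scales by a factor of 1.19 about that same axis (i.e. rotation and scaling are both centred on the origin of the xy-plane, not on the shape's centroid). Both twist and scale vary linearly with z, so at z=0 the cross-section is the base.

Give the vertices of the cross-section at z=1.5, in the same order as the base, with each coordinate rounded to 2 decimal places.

t = z/height = 1.5/2 = 0.75
s = 1 + (scale-1)·z/height = 1 + (1.19-1)·1.5/2 = 1.142500
θ = twist·z/height = 304°·1.5/2 = 228.0000° = 3.979351 rad
cos θ = -0.669131, sin θ = -0.743145 (intermediates below are computed at full precision and shown rounded to 5 d.p.)
v1: (-3.5,2.5) → rotate → (4.19982,0.92818) → ×s → (4.79829,1.06045) → (4.80,1.06)
v2: (5,0) → rotate → (-3.34565,-3.71572) → ×s → (-3.82241,-4.24521) → (-3.82,-4.25)
v3: (-1,5) → rotate → (4.38485,-2.60251) → ×s → (5.00970,-2.97337) → (5.01,-2.97)

Cross-section at z=1.5: (4.80,1.06) (-3.82,-4.25) (5.01,-2.97)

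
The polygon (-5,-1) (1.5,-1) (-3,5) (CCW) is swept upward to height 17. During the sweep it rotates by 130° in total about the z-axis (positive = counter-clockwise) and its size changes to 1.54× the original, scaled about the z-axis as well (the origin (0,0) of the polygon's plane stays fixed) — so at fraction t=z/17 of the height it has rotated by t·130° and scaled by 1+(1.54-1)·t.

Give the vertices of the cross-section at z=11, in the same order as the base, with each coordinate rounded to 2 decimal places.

Cross-section at z=11: (0.65,-6.85) (1.55,1.88) (-7.13,-3.34)

t = z/height = 11/17 = 0.647059
s = 1 + (scale-1)·z/height = 1 + (1.54-1)·11/17 = 1.349412
θ = twist·z/height = 130°·11/17 = 84.1176° = 1.468130 rad
cos θ = 0.102486, sin θ = 0.994734 (intermediates below are computed at full precision and shown rounded to 5 d.p.)
v1: (-5,-1) → rotate → (0.48230,-5.07616) → ×s → (0.65083,-6.84983) → (0.65,-6.85)
v2: (1.5,-1) → rotate → (1.14846,1.38962) → ×s → (1.54975,1.87516) → (1.55,1.88)
v3: (-3,5) → rotate → (-5.28113,-2.47177) → ×s → (-7.12642,-3.33544) → (-7.13,-3.34)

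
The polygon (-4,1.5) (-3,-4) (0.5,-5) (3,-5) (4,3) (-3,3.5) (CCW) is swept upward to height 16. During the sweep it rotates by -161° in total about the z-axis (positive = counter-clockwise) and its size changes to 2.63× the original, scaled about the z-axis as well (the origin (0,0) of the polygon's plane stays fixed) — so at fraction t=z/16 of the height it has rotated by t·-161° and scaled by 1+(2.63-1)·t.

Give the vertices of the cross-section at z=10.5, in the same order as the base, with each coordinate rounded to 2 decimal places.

t = z/height = 10.5/16 = 0.65625
s = 1 + (scale-1)·z/height = 1 + (2.63-1)·10.5/16 = 2.069688
θ = twist·z/height = -161°·10.5/16 = -105.6563° = -1.844049 rad
cos θ = -0.269865, sin θ = -0.962898 (intermediates below are computed at full precision and shown rounded to 5 d.p.)
v1: (-4,1.5) → rotate → (2.52381,3.44679) → ×s → (5.22349,7.13379) → (5.22,7.13)
v2: (-3,-4) → rotate → (-3.04200,3.96816) → ×s → (-6.29598,8.21284) → (-6.30,8.21)
v3: (0.5,-5) → rotate → (-4.94942,0.86788) → ×s → (-10.24376,1.79623) → (-10.24,1.80)
v4: (3,-5) → rotate → (-5.62409,-1.53937) → ×s → (-11.64010,-3.18601) → (-11.64,-3.19)
v5: (4,3) → rotate → (1.80923,-4.66119) → ×s → (3.74455,-9.64720) → (3.74,-9.65)
v6: (-3,3.5) → rotate → (4.17974,1.94417) → ×s → (8.65075,4.02382) → (8.65,4.02)

Cross-section at z=10.5: (5.22,7.13) (-6.30,8.21) (-10.24,1.80) (-11.64,-3.19) (3.74,-9.65) (8.65,4.02)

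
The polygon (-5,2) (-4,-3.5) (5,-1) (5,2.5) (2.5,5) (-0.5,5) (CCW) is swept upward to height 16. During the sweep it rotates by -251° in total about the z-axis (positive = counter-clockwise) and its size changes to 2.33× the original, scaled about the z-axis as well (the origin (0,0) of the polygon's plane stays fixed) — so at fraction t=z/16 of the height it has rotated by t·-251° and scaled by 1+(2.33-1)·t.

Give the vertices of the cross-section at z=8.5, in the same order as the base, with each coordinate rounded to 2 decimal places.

Cross-section at z=8.5: (8.34,3.86) (0.34,9.06) (-7.10,-5.03) (-2.75,-9.13) (3.28,-8.96) (6.79,-5.24)

t = z/height = 8.5/16 = 0.53125
s = 1 + (scale-1)·z/height = 1 + (2.33-1)·8.5/16 = 1.706563
θ = twist·z/height = -251°·8.5/16 = -133.3438° = -2.327287 rad
cos θ = -0.686374, sin θ = -0.727249 (intermediates below are computed at full precision and shown rounded to 5 d.p.)
v1: (-5,2) → rotate → (4.88637,2.26350) → ×s → (8.33889,3.86280) → (8.34,3.86)
v2: (-4,-3.5) → rotate → (0.20012,5.31130) → ×s → (0.34152,9.06407) → (0.34,9.06)
v3: (5,-1) → rotate → (-4.15912,-2.94987) → ×s → (-7.09780,-5.03414) → (-7.10,-5.03)
v4: (5,2.5) → rotate → (-1.61375,-5.35218) → ×s → (-2.75396,-9.13383) → (-2.75,-9.13)
v5: (2.5,5) → rotate → (1.92031,-5.24999) → ×s → (3.27713,-8.95944) → (3.28,-8.96)
v6: (-0.5,5) → rotate → (3.97943,-3.06824) → ×s → (6.79115,-5.23615) → (6.79,-5.24)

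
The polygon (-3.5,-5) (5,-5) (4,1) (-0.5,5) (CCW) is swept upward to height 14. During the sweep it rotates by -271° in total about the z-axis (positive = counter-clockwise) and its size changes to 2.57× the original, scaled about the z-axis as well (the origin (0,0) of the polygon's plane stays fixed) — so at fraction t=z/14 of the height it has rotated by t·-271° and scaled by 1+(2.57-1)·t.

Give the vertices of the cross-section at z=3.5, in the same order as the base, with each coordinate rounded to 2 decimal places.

Cross-section at z=3.5: (-8.29,1.87) (-3.81,-9.08) (3.40,-4.63) (6.18,3.28)

t = z/height = 3.5/14 = 0.25
s = 1 + (scale-1)·z/height = 1 + (2.57-1)·3.5/14 = 1.392500
θ = twist·z/height = -271°·3.5/14 = -67.7500° = -1.182461 rad
cos θ = 0.378649, sin θ = -0.925541 (intermediates below are computed at full precision and shown rounded to 5 d.p.)
v1: (-3.5,-5) → rotate → (-5.95297,1.34615) → ×s → (-8.28951,1.87451) → (-8.29,1.87)
v2: (5,-5) → rotate → (-2.73446,-6.52095) → ×s → (-3.80773,-9.08042) → (-3.81,-9.08)
v3: (4,1) → rotate → (2.44013,-3.32351) → ×s → (3.39789,-4.62799) → (3.40,-4.63)
v4: (-0.5,5) → rotate → (4.43838,2.35601) → ×s → (6.18044,3.28075) → (6.18,3.28)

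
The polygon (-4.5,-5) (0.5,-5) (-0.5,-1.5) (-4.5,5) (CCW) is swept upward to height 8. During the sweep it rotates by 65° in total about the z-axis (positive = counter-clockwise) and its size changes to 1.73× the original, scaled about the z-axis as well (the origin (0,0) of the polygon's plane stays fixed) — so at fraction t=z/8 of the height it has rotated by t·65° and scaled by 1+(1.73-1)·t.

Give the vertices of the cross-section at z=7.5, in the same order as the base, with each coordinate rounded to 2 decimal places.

t = z/height = 7.5/8 = 0.9375
s = 1 + (scale-1)·z/height = 1 + (1.73-1)·7.5/8 = 1.684375
θ = twist·z/height = 65°·7.5/8 = 60.9375° = 1.063560 rad
cos θ = 0.485763, sin θ = 0.874090 (intermediates below are computed at full precision and shown rounded to 5 d.p.)
v1: (-4.5,-5) → rotate → (2.18452,-6.36222) → ×s → (3.67954,-10.71637) → (3.68,-10.72)
v2: (0.5,-5) → rotate → (4.61333,-1.99177) → ×s → (7.77058,-3.35489) → (7.77,-3.35)
v3: (-0.5,-1.5) → rotate → (1.06825,-1.16569) → ×s → (1.79934,-1.96346) → (1.80,-1.96)
v4: (-4.5,5) → rotate → (-6.55639,-1.50459) → ×s → (-11.04341,-2.53429) → (-11.04,-2.53)

Cross-section at z=7.5: (3.68,-10.72) (7.77,-3.35) (1.80,-1.96) (-11.04,-2.53)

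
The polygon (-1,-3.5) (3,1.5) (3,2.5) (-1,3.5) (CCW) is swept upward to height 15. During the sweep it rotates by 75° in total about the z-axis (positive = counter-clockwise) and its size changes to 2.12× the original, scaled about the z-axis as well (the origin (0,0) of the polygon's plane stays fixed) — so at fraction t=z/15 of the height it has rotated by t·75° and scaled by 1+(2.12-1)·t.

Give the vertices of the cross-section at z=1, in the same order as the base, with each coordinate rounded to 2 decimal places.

t = z/height = 1/15 = 0.0666667
s = 1 + (scale-1)·z/height = 1 + (2.12-1)·1/15 = 1.074667
θ = twist·z/height = 75°·1/15 = 5.0000° = 0.087266 rad
cos θ = 0.996195, sin θ = 0.087156 (intermediates below are computed at full precision and shown rounded to 5 d.p.)
v1: (-1,-3.5) → rotate → (-0.69115,-3.57384) → ×s → (-0.74276,-3.84068) → (-0.74,-3.84)
v2: (3,1.5) → rotate → (2.85785,1.75576) → ×s → (3.07124,1.88686) → (3.07,1.89)
v3: (3,2.5) → rotate → (2.77069,2.75195) → ×s → (2.97757,2.95743) → (2.98,2.96)
v4: (-1,3.5) → rotate → (-1.30124,3.39953) → ×s → (-1.39840,3.65336) → (-1.40,3.65)

Cross-section at z=1: (-0.74,-3.84) (3.07,1.89) (2.98,2.96) (-1.40,3.65)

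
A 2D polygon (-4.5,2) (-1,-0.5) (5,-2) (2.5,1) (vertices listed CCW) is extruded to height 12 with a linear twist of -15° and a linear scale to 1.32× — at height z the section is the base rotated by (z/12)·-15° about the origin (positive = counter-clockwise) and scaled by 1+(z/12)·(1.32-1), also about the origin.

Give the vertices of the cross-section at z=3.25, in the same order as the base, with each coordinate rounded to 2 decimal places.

Cross-section at z=3.25: (-4.72,2.51) (-1.12,-0.46) (5.27,-2.55) (2.79,0.89)

t = z/height = 3.25/12 = 0.270833
s = 1 + (scale-1)·z/height = 1 + (1.32-1)·3.25/12 = 1.086667
θ = twist·z/height = -15°·3.25/12 = -4.0625° = -0.070904 rad
cos θ = 0.997487, sin θ = -0.070845 (intermediates below are computed at full precision and shown rounded to 5 d.p.)
v1: (-4.5,2) → rotate → (-4.34700,2.31378) → ×s → (-4.72374,2.51430) → (-4.72,2.51)
v2: (-1,-0.5) → rotate → (-1.03291,-0.42790) → ×s → (-1.12243,-0.46498) → (-1.12,-0.46)
v3: (5,-2) → rotate → (4.84575,-2.34920) → ×s → (5.26571,-2.55279) → (5.27,-2.55)
v4: (2.5,1) → rotate → (2.56456,0.82038) → ×s → (2.78683,0.89148) → (2.79,0.89)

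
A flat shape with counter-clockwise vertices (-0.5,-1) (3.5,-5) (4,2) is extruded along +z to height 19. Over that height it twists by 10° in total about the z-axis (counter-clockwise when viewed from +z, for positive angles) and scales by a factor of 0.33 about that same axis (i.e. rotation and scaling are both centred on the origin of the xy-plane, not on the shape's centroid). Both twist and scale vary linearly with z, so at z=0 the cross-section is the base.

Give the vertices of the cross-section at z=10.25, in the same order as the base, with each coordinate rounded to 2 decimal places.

Cross-section at z=10.25: (-0.26,-0.67) (2.53,-2.97) (2.42,1.51)

t = z/height = 10.25/19 = 0.539474
s = 1 + (scale-1)·z/height = 1 + (0.33-1)·10.25/19 = 0.638553
θ = twist·z/height = 10°·10.25/19 = 5.3947° = 0.094156 rad
cos θ = 0.995571, sin θ = 0.094017 (intermediates below are computed at full precision and shown rounded to 5 d.p.)
v1: (-0.5,-1) → rotate → (-0.40377,-1.04258) → ×s → (-0.25783,-0.66574) → (-0.26,-0.67)
v2: (3.5,-5) → rotate → (3.95458,-4.64879) → ×s → (2.52521,-2.96850) → (2.53,-2.97)
v3: (4,2) → rotate → (3.79425,2.36721) → ×s → (2.42283,1.51159) → (2.42,1.51)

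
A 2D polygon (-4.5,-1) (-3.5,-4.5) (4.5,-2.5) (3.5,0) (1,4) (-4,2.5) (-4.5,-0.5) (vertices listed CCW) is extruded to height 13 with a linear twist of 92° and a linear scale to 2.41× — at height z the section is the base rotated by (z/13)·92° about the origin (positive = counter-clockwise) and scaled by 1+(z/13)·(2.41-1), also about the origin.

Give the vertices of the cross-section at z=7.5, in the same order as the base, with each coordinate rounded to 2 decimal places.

t = z/height = 7.5/13 = 0.576923
s = 1 + (scale-1)·z/height = 1 + (2.41-1)·7.5/13 = 1.813462
θ = twist·z/height = 92°·7.5/13 = 53.0769° = 0.926367 rad
cos θ = 0.600742, sin θ = 0.799443 (intermediates below are computed at full precision and shown rounded to 5 d.p.)
v1: (-4.5,-1) → rotate → (-1.90390,-4.19823) → ×s → (-3.45264,-7.61334) → (-3.45,-7.61)
v2: (-3.5,-4.5) → rotate → (1.49489,-5.50139) → ×s → (2.71093,-9.97656) → (2.71,-9.98)
v3: (4.5,-2.5) → rotate → (4.70195,2.09564) → ×s → (8.52680,3.80036) → (8.53,3.80)
v4: (3.5,0) → rotate → (2.10260,2.79805) → ×s → (3.81298,5.07416) → (3.81,5.07)
v5: (1,4) → rotate → (-2.59703,3.20241) → ×s → (-4.70961,5.80745) → (-4.71,5.81)
v6: (-4,2.5) → rotate → (-4.40158,-1.69592) → ×s → (-7.98209,-3.07548) → (-7.98,-3.08)
v7: (-4.5,-0.5) → rotate → (-2.30362,-3.89786) → ×s → (-4.17752,-7.06863) → (-4.18,-7.07)

Cross-section at z=7.5: (-3.45,-7.61) (2.71,-9.98) (8.53,3.80) (3.81,5.07) (-4.71,5.81) (-7.98,-3.08) (-4.18,-7.07)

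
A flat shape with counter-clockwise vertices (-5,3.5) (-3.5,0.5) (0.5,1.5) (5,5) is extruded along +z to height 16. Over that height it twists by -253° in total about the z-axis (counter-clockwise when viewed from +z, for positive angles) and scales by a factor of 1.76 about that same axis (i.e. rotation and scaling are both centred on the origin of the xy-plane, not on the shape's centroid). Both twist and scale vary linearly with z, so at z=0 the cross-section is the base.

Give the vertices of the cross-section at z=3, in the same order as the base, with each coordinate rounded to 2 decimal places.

Cross-section at z=3: (-0.92,6.91) (-2.28,3.33) (1.65,0.74) (8.07,-0.34)

t = z/height = 3/16 = 0.1875
s = 1 + (scale-1)·z/height = 1 + (1.76-1)·3/16 = 1.142500
θ = twist·z/height = -253°·3/16 = -47.4375° = -0.827941 rad
cos θ = 0.676394, sin θ = -0.736540 (intermediates below are computed at full precision and shown rounded to 5 d.p.)
v1: (-5,3.5) → rotate → (-0.80408,6.05008) → ×s → (-0.91866,6.91222) → (-0.92,6.91)
v2: (-3.5,0.5) → rotate → (-1.99911,2.91609) → ×s → (-2.28398,3.33163) → (-2.28,3.33)
v3: (0.5,1.5) → rotate → (1.44301,0.64632) → ×s → (1.64864,0.73842) → (1.65,0.74)
v4: (5,5) → rotate → (7.06467,-0.30073) → ×s → (8.07139,-0.34358) → (8.07,-0.34)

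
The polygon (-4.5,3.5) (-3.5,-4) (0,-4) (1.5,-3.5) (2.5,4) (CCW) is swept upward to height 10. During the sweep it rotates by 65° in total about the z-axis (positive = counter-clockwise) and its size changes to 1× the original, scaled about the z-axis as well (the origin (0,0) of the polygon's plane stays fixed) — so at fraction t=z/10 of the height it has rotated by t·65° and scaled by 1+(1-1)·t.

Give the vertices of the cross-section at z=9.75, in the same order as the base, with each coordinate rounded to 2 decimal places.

t = z/height = 9.75/10 = 0.975
s = 1 + (scale-1)·z/height = 1 + (1-1)·9.75/10 = 1.000000
θ = twist·z/height = 65°·9.75/10 = 63.3750° = 1.106102 rad
cos θ = 0.448149, sin θ = 0.893959 (intermediates below are computed at full precision and shown rounded to 5 d.p.)
v1: (-4.5,3.5) → rotate → (-5.14553,-2.45429) → ×s → (-5.14553,-2.45429) → (-5.15,-2.45)
v2: (-3.5,-4) → rotate → (2.00731,-4.92145) → ×s → (2.00731,-4.92145) → (2.01,-4.92)
v3: (0,-4) → rotate → (3.57584,-1.79260) → ×s → (3.57584,-1.79260) → (3.58,-1.79)
v4: (1.5,-3.5) → rotate → (3.80108,-0.22758) → ×s → (3.80108,-0.22758) → (3.80,-0.23)
v5: (2.5,4) → rotate → (-2.45546,4.02749) → ×s → (-2.45546,4.02749) → (-2.46,4.03)

Cross-section at z=9.75: (-5.15,-2.45) (2.01,-4.92) (3.58,-1.79) (3.80,-0.23) (-2.46,4.03)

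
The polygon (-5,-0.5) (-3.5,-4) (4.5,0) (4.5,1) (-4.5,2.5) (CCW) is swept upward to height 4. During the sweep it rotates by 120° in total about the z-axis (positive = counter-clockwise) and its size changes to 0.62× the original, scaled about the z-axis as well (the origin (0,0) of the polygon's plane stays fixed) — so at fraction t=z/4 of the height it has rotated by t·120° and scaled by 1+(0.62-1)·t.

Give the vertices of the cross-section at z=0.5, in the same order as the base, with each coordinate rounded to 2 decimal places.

Cross-section at z=0.5: (-4.48,-1.69) (-2.23,-4.54) (4.14,1.11) (3.89,2.03) (-4.76,1.19)

t = z/height = 0.5/4 = 0.125
s = 1 + (scale-1)·z/height = 1 + (0.62-1)·0.5/4 = 0.952500
θ = twist·z/height = 120°·0.5/4 = 15.0000° = 0.261799 rad
cos θ = 0.965926, sin θ = 0.258819 (intermediates below are computed at full precision and shown rounded to 5 d.p.)
v1: (-5,-0.5) → rotate → (-4.70022,-1.77706) → ×s → (-4.47696,-1.69265) → (-4.48,-1.69)
v2: (-3.5,-4) → rotate → (-2.34546,-4.76957) → ×s → (-2.23405,-4.54302) → (-2.23,-4.54)
v3: (4.5,0) → rotate → (4.34667,1.16469) → ×s → (4.14020,1.10936) → (4.14,1.11)
v4: (4.5,1) → rotate → (4.08785,2.13061) → ×s → (3.89367,2.02941) → (3.89,2.03)
v5: (-4.5,2.5) → rotate → (-4.99371,1.25013) → ×s → (-4.75651,1.19075) → (-4.76,1.19)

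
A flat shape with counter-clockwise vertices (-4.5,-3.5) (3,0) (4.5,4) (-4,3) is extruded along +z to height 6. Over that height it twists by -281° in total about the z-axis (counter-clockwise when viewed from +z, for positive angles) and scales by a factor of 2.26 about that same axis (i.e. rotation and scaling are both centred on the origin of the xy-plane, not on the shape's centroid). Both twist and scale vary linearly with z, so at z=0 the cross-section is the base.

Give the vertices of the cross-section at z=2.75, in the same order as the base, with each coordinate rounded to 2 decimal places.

t = z/height = 2.75/6 = 0.458333
s = 1 + (scale-1)·z/height = 1 + (2.26-1)·2.75/6 = 1.577500
θ = twist·z/height = -281°·2.75/6 = -128.7917° = -2.247839 rad
cos θ = -0.626490, sin θ = -0.779429 (intermediates below are computed at full precision and shown rounded to 5 d.p.)
v1: (-4.5,-3.5) → rotate → (0.09121,5.70015) → ×s → (0.14388,8.99198) → (0.14,8.99)
v2: (3,0) → rotate → (-1.87947,-2.33829) → ×s → (-2.96487,-3.68865) → (-2.96,-3.69)
v3: (4.5,4) → rotate → (0.29851,-6.01339) → ×s → (0.47090,-9.48613) → (0.47,-9.49)
v4: (-4,3) → rotate → (4.84425,1.23825) → ×s → (7.64180,1.95333) → (7.64,1.95)

Cross-section at z=2.75: (0.14,8.99) (-2.96,-3.69) (0.47,-9.49) (7.64,1.95)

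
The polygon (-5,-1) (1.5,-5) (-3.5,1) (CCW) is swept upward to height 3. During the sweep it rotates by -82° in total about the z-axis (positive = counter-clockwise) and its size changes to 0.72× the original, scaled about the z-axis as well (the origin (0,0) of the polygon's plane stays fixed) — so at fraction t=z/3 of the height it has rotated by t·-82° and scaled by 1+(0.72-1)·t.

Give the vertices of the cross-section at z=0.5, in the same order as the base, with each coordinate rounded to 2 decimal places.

t = z/height = 0.5/3 = 0.166667
s = 1 + (scale-1)·z/height = 1 + (0.72-1)·0.5/3 = 0.953333
θ = twist·z/height = -82°·0.5/3 = -13.6667° = -0.238528 rad
cos θ = 0.971687, sin θ = -0.236273 (intermediates below are computed at full precision and shown rounded to 5 d.p.)
v1: (-5,-1) → rotate → (-5.09471,0.20968) → ×s → (-4.85695,0.19989) → (-4.86,0.20)
v2: (1.5,-5) → rotate → (0.27617,-5.21284) → ×s → (0.26328,-4.96958) → (0.26,-4.97)
v3: (-3.5,1) → rotate → (-3.16463,1.79864) → ×s → (-3.01695,1.71471) → (-3.02,1.71)

Cross-section at z=0.5: (-4.86,0.20) (0.26,-4.97) (-3.02,1.71)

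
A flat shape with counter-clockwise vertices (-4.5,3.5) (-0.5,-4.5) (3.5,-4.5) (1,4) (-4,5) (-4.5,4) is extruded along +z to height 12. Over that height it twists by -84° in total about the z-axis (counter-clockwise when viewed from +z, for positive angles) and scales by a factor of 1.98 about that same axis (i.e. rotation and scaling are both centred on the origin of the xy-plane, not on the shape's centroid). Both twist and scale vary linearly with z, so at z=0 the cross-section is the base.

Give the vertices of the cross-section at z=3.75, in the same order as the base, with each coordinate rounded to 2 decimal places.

t = z/height = 3.75/12 = 0.3125
s = 1 + (scale-1)·z/height = 1 + (1.98-1)·3.75/12 = 1.306250
θ = twist·z/height = -84°·3.75/12 = -26.2500° = -0.458149 rad
cos θ = 0.896873, sin θ = -0.442289 (intermediates below are computed at full precision and shown rounded to 5 d.p.)
v1: (-4.5,3.5) → rotate → (-2.48792,5.12935) → ×s → (-3.24984,6.70022) → (-3.25,6.70)
v2: (-0.5,-4.5) → rotate → (-2.43874,-3.81478) → ×s → (-3.18560,-4.98306) → (-3.19,-4.98)
v3: (3.5,-4.5) → rotate → (1.14876,-5.58394) → ×s → (1.50056,-7.29402) → (1.50,-7.29)
v4: (1,4) → rotate → (2.66603,3.14520) → ×s → (3.48250,4.10842) → (3.48,4.11)
v5: (-4,5) → rotate → (-1.37605,6.25352) → ×s → (-1.79746,8.16866) → (-1.80,8.17)
v6: (-4.5,4) → rotate → (-2.26677,5.57779) → ×s → (-2.96097,7.28599) → (-2.96,7.29)

Cross-section at z=3.75: (-3.25,6.70) (-3.19,-4.98) (1.50,-7.29) (3.48,4.11) (-1.80,8.17) (-2.96,7.29)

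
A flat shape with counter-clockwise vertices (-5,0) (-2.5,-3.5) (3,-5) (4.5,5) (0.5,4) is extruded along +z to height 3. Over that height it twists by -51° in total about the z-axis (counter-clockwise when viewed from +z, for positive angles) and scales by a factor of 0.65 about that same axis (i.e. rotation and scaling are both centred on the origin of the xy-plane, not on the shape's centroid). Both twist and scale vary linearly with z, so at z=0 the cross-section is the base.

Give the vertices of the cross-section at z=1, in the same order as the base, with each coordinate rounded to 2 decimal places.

Cross-section at z=1: (-4.22,1.29) (-3.02,-2.31) (1.24,-5.00) (5.09,3.06) (1.46,3.25)

t = z/height = 1/3 = 0.333333
s = 1 + (scale-1)·z/height = 1 + (0.65-1)·1/3 = 0.883333
θ = twist·z/height = -51°·1/3 = -17.0000° = -0.296706 rad
cos θ = 0.956305, sin θ = -0.292372 (intermediates below are computed at full precision and shown rounded to 5 d.p.)
v1: (-5,0) → rotate → (-4.78152,1.46186) → ×s → (-4.22368,1.29131) → (-4.22,1.29)
v2: (-2.5,-3.5) → rotate → (-3.41406,-2.61614) → ×s → (-3.01576,-2.31092) → (-3.02,-2.31)
v3: (3,-5) → rotate → (1.40706,-5.65864) → ×s → (1.24290,-4.99846) → (1.24,-5.00)
v4: (4.5,5) → rotate → (5.76523,3.46585) → ×s → (5.09262,3.06150) → (5.09,3.06)
v5: (0.5,4) → rotate → (1.64764,3.67903) → ×s → (1.45541,3.24981) → (1.46,3.25)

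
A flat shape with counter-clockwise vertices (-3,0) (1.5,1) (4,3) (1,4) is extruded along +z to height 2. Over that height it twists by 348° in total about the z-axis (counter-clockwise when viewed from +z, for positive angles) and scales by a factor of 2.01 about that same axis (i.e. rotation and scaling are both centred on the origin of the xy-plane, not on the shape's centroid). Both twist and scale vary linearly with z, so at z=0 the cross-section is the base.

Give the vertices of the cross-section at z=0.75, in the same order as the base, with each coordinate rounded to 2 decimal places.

t = z/height = 0.75/2 = 0.375
s = 1 + (scale-1)·z/height = 1 + (2.01-1)·0.75/2 = 1.378750
θ = twist·z/height = 348°·0.75/2 = 130.5000° = 2.277655 rad
cos θ = -0.649448, sin θ = 0.760406 (intermediates below are computed at full precision and shown rounded to 5 d.p.)
v1: (-3,0) → rotate → (1.94834,-2.28122) → ×s → (2.68628,-3.14523) → (2.69,-3.15)
v2: (1.5,1) → rotate → (-1.73458,0.49116) → ×s → (-2.39155,0.67719) → (-2.39,0.68)
v3: (4,3) → rotate → (-4.87901,1.09328) → ×s → (-6.72694,1.50736) → (-6.73,1.51)
v4: (1,4) → rotate → (-3.69107,-1.83739) → ×s → (-5.08907,-2.53330) → (-5.09,-2.53)

Cross-section at z=0.75: (2.69,-3.15) (-2.39,0.68) (-6.73,1.51) (-5.09,-2.53)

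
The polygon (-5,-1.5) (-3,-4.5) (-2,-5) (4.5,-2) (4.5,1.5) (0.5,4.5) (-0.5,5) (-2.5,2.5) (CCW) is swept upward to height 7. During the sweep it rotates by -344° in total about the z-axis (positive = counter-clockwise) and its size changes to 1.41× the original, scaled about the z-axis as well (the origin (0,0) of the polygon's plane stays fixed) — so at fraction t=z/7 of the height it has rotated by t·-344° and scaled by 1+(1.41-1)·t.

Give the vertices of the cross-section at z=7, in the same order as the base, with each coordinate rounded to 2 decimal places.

t = z/height = 7/7 = 1
s = 1 + (scale-1)·z/height = 1 + (1.41-1)·7/7 = 1.410000
θ = twist·z/height = -344°·7/7 = -344.0000° = -6.003933 rad
cos θ = 0.961262, sin θ = 0.275637 (intermediates below are computed at full precision and shown rounded to 5 d.p.)
v1: (-5,-1.5) → rotate → (-4.39285,-2.82008) → ×s → (-6.19392,-3.97631) → (-6.19,-3.98)
v2: (-3,-4.5) → rotate → (-1.64342,-5.15259) → ×s → (-2.31722,-7.26515) → (-2.32,-7.27)
v3: (-2,-5) → rotate → (-0.54434,-5.35758) → ×s → (-0.76751,-7.55419) → (-0.77,-7.55)
v4: (4.5,-2) → rotate → (4.87695,-0.68216) → ×s → (6.87650,-0.96184) → (6.88,-0.96)
v5: (4.5,1.5) → rotate → (3.91222,2.68226) → ×s → (5.51623,3.78199) → (5.52,3.78)
v6: (0.5,4.5) → rotate → (-0.75974,4.46350) → ×s → (-1.07123,6.29353) → (-1.07,6.29)
v7: (-0.5,5) → rotate → (-1.85882,4.66849) → ×s → (-2.62093,6.58257) → (-2.62,6.58)
v8: (-2.5,2.5) → rotate → (-3.09225,1.71406) → ×s → (-4.36007,2.41683) → (-4.36,2.42)

Cross-section at z=7: (-6.19,-3.98) (-2.32,-7.27) (-0.77,-7.55) (6.88,-0.96) (5.52,3.78) (-1.07,6.29) (-2.62,6.58) (-4.36,2.42)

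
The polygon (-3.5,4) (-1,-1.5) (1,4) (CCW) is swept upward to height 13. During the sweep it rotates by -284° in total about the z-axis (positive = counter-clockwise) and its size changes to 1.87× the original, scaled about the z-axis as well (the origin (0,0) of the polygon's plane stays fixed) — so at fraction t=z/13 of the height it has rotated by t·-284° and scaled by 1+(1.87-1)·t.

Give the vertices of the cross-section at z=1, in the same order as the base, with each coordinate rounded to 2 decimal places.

Cross-section at z=1: (-1.88,5.35) (-1.59,-1.09) (2.58,3.56)

t = z/height = 1/13 = 0.0769231
s = 1 + (scale-1)·z/height = 1 + (1.87-1)·1/13 = 1.066923
θ = twist·z/height = -284°·1/13 = -21.8462° = -0.381287 rad
cos θ = 0.928186, sin θ = -0.372116 (intermediates below are computed at full precision and shown rounded to 5 d.p.)
v1: (-3.5,4) → rotate → (-1.76019,5.01515) → ×s → (-1.87799,5.35078) → (-1.88,5.35)
v2: (-1,-1.5) → rotate → (-1.48636,-1.02016) → ×s → (-1.58583,-1.08844) → (-1.59,-1.09)
v3: (1,4) → rotate → (2.41665,3.34063) → ×s → (2.57838,3.56420) → (2.58,3.56)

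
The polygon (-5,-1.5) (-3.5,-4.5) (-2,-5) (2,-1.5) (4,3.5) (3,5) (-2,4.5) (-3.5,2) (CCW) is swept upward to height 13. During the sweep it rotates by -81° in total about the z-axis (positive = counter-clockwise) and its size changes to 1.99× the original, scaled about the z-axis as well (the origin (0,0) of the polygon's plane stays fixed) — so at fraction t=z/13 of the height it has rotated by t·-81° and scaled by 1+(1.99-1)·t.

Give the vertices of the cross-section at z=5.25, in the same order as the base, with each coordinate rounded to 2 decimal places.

t = z/height = 5.25/13 = 0.403846
s = 1 + (scale-1)·z/height = 1 + (1.99-1)·5.25/13 = 1.399808
θ = twist·z/height = -81°·5.25/13 = -32.7115° = -0.570924 rad
cos θ = 0.841402, sin θ = -0.540410 (intermediates below are computed at full precision and shown rounded to 5 d.p.)
v1: (-5,-1.5) → rotate → (-5.01762,1.43995) → ×s → (-7.02371,2.01565) → (-7.02,2.02)
v2: (-3.5,-4.5) → rotate → (-5.37675,-1.89487) → ×s → (-7.52642,-2.65246) → (-7.53,-2.65)
v3: (-2,-5) → rotate → (-4.38485,-3.12619) → ×s → (-6.13795,-4.37607) → (-6.14,-4.38)
v4: (2,-1.5) → rotate → (0.87219,-2.34292) → ×s → (1.22090,-3.27964) → (1.22,-3.28)
v5: (4,3.5) → rotate → (5.25704,0.78327) → ×s → (7.35885,1.09642) → (7.36,1.10)
v6: (3,5) → rotate → (5.22625,2.58578) → ×s → (7.31575,3.61960) → (7.32,3.62)
v7: (-2,4.5) → rotate → (0.74904,4.86713) → ×s → (1.04851,6.81304) → (1.05,6.81)
v8: (-3.5,2) → rotate → (-1.86409,3.57424) → ×s → (-2.60936,5.00325) → (-2.61,5.00)

Cross-section at z=5.25: (-7.02,2.02) (-7.53,-2.65) (-6.14,-4.38) (1.22,-3.28) (7.36,1.10) (7.32,3.62) (1.05,6.81) (-2.61,5.00)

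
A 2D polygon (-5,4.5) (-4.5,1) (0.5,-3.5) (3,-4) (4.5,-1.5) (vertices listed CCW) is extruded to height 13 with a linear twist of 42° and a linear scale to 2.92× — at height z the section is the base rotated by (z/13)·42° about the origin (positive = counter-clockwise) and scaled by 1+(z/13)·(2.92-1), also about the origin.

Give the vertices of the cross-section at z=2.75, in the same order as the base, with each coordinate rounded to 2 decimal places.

t = z/height = 2.75/13 = 0.211538
s = 1 + (scale-1)·z/height = 1 + (2.92-1)·2.75/13 = 1.406154
θ = twist·z/height = 42°·2.75/13 = 8.8846° = 0.155066 rad
cos θ = 0.988001, sin θ = 0.154445 (intermediates below are computed at full precision and shown rounded to 5 d.p.)
v1: (-5,4.5) → rotate → (-5.63501,3.67378) → ×s → (-7.92369,5.16590) → (-7.92,5.17)
v2: (-4.5,1) → rotate → (-4.60045,0.29300) → ×s → (-6.46894,0.41200) → (-6.47,0.41)
v3: (0.5,-3.5) → rotate → (1.03456,-3.38078) → ×s → (1.45475,-4.75390) → (1.45,-4.75)
v4: (3,-4) → rotate → (3.58178,-3.48867) → ×s → (5.03654,-4.90561) → (5.04,-4.91)
v5: (4.5,-1.5) → rotate → (4.67767,-0.78700) → ×s → (6.57753,-1.10664) → (6.58,-1.11)

Cross-section at z=2.75: (-7.92,5.17) (-6.47,0.41) (1.45,-4.75) (5.04,-4.91) (6.58,-1.11)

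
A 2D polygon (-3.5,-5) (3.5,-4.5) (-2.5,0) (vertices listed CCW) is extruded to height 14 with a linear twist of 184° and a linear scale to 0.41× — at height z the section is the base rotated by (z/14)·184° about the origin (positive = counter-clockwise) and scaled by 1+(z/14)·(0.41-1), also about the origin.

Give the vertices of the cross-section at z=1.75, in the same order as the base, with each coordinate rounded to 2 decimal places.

t = z/height = 1.75/14 = 0.125
s = 1 + (scale-1)·z/height = 1 + (0.41-1)·1.75/14 = 0.926250
θ = twist·z/height = 184°·1.75/14 = 23.0000° = 0.401426 rad
cos θ = 0.920505, sin θ = 0.390731 (intermediates below are computed at full precision and shown rounded to 5 d.p.)
v1: (-3.5,-5) → rotate → (-1.26811,-5.97008) → ×s → (-1.17459,-5.52979) → (-1.17,-5.53)
v2: (3.5,-4.5) → rotate → (4.98006,-2.77471) → ×s → (4.61278,-2.57008) → (4.61,-2.57)
v3: (-2.5,0) → rotate → (-2.30126,-0.97683) → ×s → (-2.13154,-0.90479) → (-2.13,-0.90)

Cross-section at z=1.75: (-1.17,-5.53) (4.61,-2.57) (-2.13,-0.90)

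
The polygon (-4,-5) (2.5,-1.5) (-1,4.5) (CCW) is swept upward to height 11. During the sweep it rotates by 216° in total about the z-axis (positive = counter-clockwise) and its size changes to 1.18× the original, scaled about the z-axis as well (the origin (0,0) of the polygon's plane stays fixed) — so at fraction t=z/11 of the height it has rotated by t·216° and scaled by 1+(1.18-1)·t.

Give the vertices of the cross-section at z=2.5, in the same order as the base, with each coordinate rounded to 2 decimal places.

t = z/height = 2.5/11 = 0.227273
s = 1 + (scale-1)·z/height = 1 + (1.18-1)·2.5/11 = 1.040909
θ = twist·z/height = 216°·2.5/11 = 49.0909° = 0.856798 rad
cos θ = 0.654861, sin θ = 0.755750 (intermediates below are computed at full precision and shown rounded to 5 d.p.)
v1: (-4,-5) → rotate → (1.15930,-6.29730) → ×s → (1.20673,-6.55492) → (1.21,-6.55)
v2: (2.5,-1.5) → rotate → (2.77078,0.90708) → ×s → (2.88413,0.94419) → (2.88,0.94)
v3: (-1,4.5) → rotate → (-4.05573,2.19112) → ×s → (-4.22165,2.28076) → (-4.22,2.28)

Cross-section at z=2.5: (1.21,-6.55) (2.88,0.94) (-4.22,2.28)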